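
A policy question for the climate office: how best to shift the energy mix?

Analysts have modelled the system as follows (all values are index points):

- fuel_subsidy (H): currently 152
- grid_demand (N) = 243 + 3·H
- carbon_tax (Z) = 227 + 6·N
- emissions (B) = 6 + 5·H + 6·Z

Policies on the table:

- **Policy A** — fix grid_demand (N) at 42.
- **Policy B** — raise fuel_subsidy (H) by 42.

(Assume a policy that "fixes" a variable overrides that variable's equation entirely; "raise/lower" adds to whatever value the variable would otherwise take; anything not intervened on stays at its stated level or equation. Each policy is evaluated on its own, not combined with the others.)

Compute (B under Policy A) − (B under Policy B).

-28398

Policy A (N := 42):
  H = 152
  N = 42
  Z = 227 + 6·42 = 479
  B = 6 + 5·152 + 6·479 = 3640
Policy B (H + 42):
  H = 152 + 42 = 194
  N = 243 + 3·194 = 825
  Z = 227 + 6·825 = 5177
  B = 6 + 5·194 + 6·5177 = 32038
B: 3640 − 32038 = -28398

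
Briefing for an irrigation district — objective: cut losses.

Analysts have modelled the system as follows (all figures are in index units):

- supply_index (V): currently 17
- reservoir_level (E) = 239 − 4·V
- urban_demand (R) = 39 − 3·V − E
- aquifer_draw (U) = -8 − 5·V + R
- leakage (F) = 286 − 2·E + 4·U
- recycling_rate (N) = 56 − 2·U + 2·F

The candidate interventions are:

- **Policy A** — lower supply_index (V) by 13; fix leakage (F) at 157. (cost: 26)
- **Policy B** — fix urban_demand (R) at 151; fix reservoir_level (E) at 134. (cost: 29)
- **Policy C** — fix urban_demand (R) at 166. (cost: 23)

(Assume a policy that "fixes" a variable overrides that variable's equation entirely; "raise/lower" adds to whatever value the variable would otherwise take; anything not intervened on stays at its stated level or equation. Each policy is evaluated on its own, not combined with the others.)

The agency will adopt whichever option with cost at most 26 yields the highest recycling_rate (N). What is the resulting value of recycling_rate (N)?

818

Policy A (V − 13, F := 157):
  V = 17 − 13 = 4
  E = 239 − 4·4 = 223
  R = 39 − 3·4 − 223 = -196
  U = -8 − 5·4 + (-196) = -224
  F = 157
  N = 56 − 2·(-224) + 2·157 = 818
Policy C (R := 166):
  V = 17
  E = 239 − 4·17 = 171
  R = 166
  U = -8 − 5·17 + 166 = 73
  F = 286 − 2·171 + 4·73 = 236
  N = 56 − 2·73 + 2·236 = 382
Comparing — Policy A: N=818, Policy C: N=382. Highest is 818 (Policy A).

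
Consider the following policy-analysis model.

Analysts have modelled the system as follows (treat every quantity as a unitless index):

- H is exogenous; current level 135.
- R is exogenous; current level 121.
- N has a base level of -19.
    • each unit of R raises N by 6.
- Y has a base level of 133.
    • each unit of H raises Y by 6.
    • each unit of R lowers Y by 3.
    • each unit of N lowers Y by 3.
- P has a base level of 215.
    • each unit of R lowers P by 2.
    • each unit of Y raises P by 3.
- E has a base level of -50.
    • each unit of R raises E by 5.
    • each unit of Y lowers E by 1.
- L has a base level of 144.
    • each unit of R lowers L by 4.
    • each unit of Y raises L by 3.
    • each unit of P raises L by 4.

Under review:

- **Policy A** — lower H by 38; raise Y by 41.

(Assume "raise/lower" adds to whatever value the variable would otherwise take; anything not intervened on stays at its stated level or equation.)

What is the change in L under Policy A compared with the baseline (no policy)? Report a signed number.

Baseline:
  H = 135
  R = 121
  N = -19 + 6·121 = 707
  Y = 133 + 6·135 − 3·121 − 3·707 = -1541
  P = 215 − 2·121 + 3·(-1541) = -4650
  L = 144 − 4·121 + 3·(-1541) + 4·(-4650) = -23563
Policy A (H − 38, Y + 41):
  H = 135 − 38 = 97
  R = 121
  N = -19 + 6·121 = 707
  Y = 133 + 6·97 − 3·121 − 3·707 (+41 from intervention) = -1728
  P = 215 − 2·121 + 3·(-1728) = -5211
  L = 144 − 4·121 + 3·(-1728) + 4·(-5211) = -26368
Change in L: -26368 − (-23563) = -2805

-2805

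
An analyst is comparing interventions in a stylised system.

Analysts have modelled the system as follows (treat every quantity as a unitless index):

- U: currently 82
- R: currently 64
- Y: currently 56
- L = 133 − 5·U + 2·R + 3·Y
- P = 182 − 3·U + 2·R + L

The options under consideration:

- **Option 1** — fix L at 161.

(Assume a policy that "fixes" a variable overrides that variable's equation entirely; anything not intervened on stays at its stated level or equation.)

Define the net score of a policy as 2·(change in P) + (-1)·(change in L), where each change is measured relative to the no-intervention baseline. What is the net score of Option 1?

Baseline:
  U = 82
  R = 64
  Y = 56
  L = 133 − 5·82 + 2·64 + 3·56 = 19
  P = 182 − 3·82 + 2·64 + 19 = 83
Option 1 (L := 161):
  U = 82
  R = 64
  Y = 56
  L = 161
  P = 182 − 3·82 + 2·64 + 161 = 225
ΔP = 225 − 83 = 142; ΔL = 161 − 19 = 142
Score = 2·142 + (-1)·142 = 142

142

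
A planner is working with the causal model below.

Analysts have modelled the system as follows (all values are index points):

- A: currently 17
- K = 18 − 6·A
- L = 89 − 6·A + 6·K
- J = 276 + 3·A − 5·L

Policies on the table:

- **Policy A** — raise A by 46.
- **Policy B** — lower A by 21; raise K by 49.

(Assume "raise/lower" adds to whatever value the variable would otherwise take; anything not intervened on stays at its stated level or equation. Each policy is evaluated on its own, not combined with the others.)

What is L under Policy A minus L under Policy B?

-3108

Policy A (A + 46):
  A = 17 + 46 = 63
  K = 18 − 6·63 = -360
  L = 89 − 6·63 + 6·(-360) = -2449
Policy B (A − 21, K + 49):
  A = 17 − 21 = -4
  K = 18 − 6·(-4) (+49 from intervention) = 91
  L = 89 − 6·(-4) + 6·91 = 659
L: -2449 − 659 = -3108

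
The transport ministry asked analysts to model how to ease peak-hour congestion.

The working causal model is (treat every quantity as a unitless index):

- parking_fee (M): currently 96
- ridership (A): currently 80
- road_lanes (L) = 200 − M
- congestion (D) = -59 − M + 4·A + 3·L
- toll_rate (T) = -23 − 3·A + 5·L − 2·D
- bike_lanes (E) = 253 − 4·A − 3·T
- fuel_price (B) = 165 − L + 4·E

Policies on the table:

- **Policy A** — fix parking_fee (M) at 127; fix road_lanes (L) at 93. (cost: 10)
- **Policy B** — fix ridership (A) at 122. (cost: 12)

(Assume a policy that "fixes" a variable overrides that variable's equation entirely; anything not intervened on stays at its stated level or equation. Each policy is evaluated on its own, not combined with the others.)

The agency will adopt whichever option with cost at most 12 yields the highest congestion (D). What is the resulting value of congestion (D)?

645

Policy A (M := 127, L := 93):
  M = 127
  A = 80
  L = 93
  D = -59 − 127 + 4·80 + 3·93 = 413
Policy B (A := 122):
  M = 96
  A = 122
  L = 200 − 96 = 104
  D = -59 − 96 + 4·122 + 3·104 = 645
Comparing — Policy A: D=413, Policy B: D=645. Highest is 645 (Policy B).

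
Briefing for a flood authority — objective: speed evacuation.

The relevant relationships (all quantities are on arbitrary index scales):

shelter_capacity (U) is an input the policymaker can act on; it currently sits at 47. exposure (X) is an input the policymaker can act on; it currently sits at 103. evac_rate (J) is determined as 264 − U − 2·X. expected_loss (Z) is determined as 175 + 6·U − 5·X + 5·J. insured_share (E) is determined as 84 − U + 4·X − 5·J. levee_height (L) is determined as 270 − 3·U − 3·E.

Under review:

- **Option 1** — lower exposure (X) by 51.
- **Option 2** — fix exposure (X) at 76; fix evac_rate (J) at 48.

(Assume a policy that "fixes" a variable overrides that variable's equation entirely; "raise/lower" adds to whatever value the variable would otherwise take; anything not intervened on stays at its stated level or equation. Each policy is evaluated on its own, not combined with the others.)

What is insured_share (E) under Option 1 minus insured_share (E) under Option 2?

-421

Option 1 (X − 51):
  U = 47
  X = 103 − 51 = 52
  J = 264 − 47 − 2·52 = 113
  E = 84 − 47 + 4·52 − 5·113 = -320
Option 2 (X := 76, J := 48):
  U = 47
  X = 76
  J = 48
  E = 84 − 47 + 4·76 − 5·48 = 101
E: -320 − 101 = -421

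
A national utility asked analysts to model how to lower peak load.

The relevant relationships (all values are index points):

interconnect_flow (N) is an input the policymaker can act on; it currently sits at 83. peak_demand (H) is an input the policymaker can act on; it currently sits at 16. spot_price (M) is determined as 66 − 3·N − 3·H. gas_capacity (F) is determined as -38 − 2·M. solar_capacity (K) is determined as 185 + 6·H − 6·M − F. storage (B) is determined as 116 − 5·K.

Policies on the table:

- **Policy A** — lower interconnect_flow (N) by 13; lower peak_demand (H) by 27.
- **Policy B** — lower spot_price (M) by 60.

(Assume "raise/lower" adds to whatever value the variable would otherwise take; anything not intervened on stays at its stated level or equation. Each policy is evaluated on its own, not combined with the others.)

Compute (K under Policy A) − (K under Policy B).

-882

Policy A (N − 13, H − 27):
  N = 83 − 13 = 70
  H = 16 − 27 = -11
  M = 66 − 3·70 − 3·(-11) = -111
  F = -38 − 2·(-111) = 184
  K = 185 + 6·(-11) − 6·(-111) − 184 = 601
Policy B (M − 60):
  N = 83
  H = 16
  M = 66 − 3·83 − 3·16 (−60 from intervention) = -291
  F = -38 − 2·(-291) = 544
  K = 185 + 6·16 − 6·(-291) − 544 = 1483
K: 601 − 1483 = -882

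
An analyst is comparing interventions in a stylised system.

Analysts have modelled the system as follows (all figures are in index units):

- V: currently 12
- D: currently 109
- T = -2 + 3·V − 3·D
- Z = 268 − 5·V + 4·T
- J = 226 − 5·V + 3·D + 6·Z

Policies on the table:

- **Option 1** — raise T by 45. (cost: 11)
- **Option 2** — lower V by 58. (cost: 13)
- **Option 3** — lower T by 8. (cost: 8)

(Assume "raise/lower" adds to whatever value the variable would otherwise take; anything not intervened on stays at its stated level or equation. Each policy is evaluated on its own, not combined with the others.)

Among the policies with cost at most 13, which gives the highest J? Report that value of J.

Option 1 (T + 45):
  V = 12
  D = 109
  T = -2 + 3·12 − 3·109 (+45 from intervention) = -248
  Z = 268 − 5·12 + 4·(-248) = -784
  J = 226 − 5·12 + 3·109 + 6·(-784) = -4211
Option 2 (V − 58):
  V = 12 − 58 = -46
  D = 109
  T = -2 + 3·(-46) − 3·109 = -467
  Z = 268 − 5·(-46) + 4·(-467) = -1370
  J = 226 − 5·(-46) + 3·109 + 6·(-1370) = -7437
Option 3 (T − 8):
  V = 12
  D = 109
  T = -2 + 3·12 − 3·109 (−8 from intervention) = -301
  Z = 268 − 5·12 + 4·(-301) = -996
  J = 226 − 5·12 + 3·109 + 6·(-996) = -5483
Comparing — Option 1: J=-4211, Option 2: J=-7437, Option 3: J=-5483. Highest is -4211 (Option 1).

-4211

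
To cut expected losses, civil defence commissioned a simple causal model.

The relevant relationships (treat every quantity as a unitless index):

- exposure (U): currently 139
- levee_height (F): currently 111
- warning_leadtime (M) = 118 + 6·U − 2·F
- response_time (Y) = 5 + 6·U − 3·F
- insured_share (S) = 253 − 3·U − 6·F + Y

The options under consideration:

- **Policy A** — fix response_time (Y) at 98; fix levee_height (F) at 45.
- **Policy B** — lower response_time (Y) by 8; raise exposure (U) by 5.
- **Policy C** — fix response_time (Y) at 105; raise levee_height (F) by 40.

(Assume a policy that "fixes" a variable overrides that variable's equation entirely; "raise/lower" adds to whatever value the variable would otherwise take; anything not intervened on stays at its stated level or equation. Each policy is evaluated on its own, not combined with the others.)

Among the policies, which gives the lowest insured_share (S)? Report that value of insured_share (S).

Policy A (Y := 98, F := 45):
  U = 139
  F = 45
  Y = 98
  S = 253 − 3·139 − 6·45 + 98 = -336
Policy B (Y − 8, U + 5):
  U = 139 + 5 = 144
  F = 111
  Y = 5 + 6·144 − 3·111 (−8 from intervention) = 528
  S = 253 − 3·144 − 6·111 + 528 = -317
Policy C (Y := 105, F + 40):
  U = 139
  F = 111 + 40 = 151
  Y = 105
  S = 253 − 3·139 − 6·151 + 105 = -965
Comparing — Policy A: S=-336, Policy B: S=-317, Policy C: S=-965. Lowest is -965 (Policy C).

-965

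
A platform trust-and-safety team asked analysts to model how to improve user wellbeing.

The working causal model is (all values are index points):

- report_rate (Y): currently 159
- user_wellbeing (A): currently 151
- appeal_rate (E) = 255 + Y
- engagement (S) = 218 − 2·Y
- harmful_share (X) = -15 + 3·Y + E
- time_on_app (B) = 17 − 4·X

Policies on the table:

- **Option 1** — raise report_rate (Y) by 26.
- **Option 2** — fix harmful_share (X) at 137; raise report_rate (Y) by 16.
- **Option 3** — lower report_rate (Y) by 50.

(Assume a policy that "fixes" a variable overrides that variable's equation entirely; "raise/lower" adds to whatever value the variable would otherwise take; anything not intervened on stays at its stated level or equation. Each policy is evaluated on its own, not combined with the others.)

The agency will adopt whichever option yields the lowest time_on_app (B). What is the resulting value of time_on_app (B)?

-3903

Option 1 (Y + 26):
  Y = 159 + 26 = 185
  E = 255 + 185 = 440
  X = -15 + 3·185 + 440 = 980
  B = 17 − 4·980 = -3903
Option 2 (X := 137, Y + 16):
  Y = 159 + 16 = 175
  E = 255 + 175 = 430
  X = 137
  B = 17 − 4·137 = -531
Option 3 (Y − 50):
  Y = 159 − 50 = 109
  E = 255 + 109 = 364
  X = -15 + 3·109 + 364 = 676
  B = 17 − 4·676 = -2687
Comparing — Option 1: B=-3903, Option 2: B=-531, Option 3: B=-2687. Lowest is -3903 (Option 1).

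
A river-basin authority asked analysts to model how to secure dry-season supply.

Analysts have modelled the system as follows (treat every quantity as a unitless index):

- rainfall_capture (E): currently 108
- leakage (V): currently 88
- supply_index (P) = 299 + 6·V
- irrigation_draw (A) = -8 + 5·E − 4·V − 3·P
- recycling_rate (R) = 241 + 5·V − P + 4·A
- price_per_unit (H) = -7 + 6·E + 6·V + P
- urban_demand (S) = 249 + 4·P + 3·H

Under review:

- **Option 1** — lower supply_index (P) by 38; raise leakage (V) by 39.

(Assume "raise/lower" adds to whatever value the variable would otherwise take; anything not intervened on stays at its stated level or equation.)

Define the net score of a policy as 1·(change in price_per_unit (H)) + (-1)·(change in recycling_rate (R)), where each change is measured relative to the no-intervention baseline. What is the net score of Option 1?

3407

Baseline:
  E = 108
  V = 88
  P = 299 + 6·88 = 827
  A = -8 + 5·108 − 4·88 − 3·827 = -2301
  R = 241 + 5·88 − 827 + 4·(-2301) = -9350
  H = -7 + 6·108 + 6·88 + 827 = 1996
Option 1 (P − 38, V + 39):
  E = 108
  V = 88 + 39 = 127
  P = 299 + 6·127 (−38 from intervention) = 1023
  A = -8 + 5·108 − 4·127 − 3·1023 = -3045
  R = 241 + 5·127 − 1023 + 4·(-3045) = -12327
  H = -7 + 6·108 + 6·127 + 1023 = 2426
ΔH = 2426 − 1996 = 430; ΔR = -12327 − (-9350) = -2977
Score = 1·430 + (-1)·(-2977) = 3407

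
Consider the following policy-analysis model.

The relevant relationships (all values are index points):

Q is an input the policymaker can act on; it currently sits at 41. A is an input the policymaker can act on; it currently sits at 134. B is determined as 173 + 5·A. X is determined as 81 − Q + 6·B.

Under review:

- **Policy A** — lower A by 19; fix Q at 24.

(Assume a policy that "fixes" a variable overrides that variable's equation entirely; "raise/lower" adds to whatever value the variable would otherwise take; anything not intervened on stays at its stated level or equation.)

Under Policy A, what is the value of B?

748

Policy A (A − 19, Q := 24):
  A = 134 − 19 = 115
  B = 173 + 5·115 = 748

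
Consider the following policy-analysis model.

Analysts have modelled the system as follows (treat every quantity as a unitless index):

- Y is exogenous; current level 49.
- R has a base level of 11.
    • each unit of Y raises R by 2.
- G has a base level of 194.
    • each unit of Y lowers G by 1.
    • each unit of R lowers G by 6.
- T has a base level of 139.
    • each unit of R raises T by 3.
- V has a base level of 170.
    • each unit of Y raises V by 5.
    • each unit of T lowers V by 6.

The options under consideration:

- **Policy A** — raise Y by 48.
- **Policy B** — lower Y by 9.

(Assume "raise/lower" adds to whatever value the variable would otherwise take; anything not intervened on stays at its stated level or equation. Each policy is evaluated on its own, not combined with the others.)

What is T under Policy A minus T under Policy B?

342

Policy A (Y + 48):
  Y = 49 + 48 = 97
  R = 11 + 2·97 = 205
  T = 139 + 3·205 = 754
Policy B (Y − 9):
  Y = 49 − 9 = 40
  R = 11 + 2·40 = 91
  T = 139 + 3·91 = 412
T: 754 − 412 = 342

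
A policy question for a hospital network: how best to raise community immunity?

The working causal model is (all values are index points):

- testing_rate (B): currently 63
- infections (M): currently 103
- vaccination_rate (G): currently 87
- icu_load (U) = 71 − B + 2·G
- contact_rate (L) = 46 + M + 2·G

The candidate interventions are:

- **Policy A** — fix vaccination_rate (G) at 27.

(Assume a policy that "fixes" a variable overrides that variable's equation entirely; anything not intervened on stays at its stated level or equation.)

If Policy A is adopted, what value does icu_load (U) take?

Policy A (G := 27):
  B = 63
  G = 27
  U = 71 − 63 + 2·27 = 62

62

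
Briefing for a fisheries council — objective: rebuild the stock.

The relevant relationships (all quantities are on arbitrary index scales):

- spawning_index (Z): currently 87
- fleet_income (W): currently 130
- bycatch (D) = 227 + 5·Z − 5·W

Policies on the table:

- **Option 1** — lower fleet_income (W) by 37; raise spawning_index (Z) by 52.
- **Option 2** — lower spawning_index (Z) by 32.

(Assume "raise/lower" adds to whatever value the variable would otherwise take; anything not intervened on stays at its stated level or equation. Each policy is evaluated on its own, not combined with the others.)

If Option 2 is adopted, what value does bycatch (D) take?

Option 2 (Z − 32):
  Z = 87 − 32 = 55
  W = 130
  D = 227 + 5·55 − 5·130 = -148

-148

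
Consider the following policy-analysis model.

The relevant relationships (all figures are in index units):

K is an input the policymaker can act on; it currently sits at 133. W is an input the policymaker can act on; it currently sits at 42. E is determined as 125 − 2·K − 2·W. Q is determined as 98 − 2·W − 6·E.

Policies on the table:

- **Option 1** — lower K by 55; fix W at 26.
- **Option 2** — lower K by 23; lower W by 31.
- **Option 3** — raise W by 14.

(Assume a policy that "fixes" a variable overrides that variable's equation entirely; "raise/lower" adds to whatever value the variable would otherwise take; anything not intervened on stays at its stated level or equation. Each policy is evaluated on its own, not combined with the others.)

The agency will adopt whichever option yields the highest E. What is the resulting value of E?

-83

Option 1 (K − 55, W := 26):
  K = 133 − 55 = 78
  W = 26
  E = 125 − 2·78 − 2·26 = -83
Option 2 (K − 23, W − 31):
  K = 133 − 23 = 110
  W = 42 − 31 = 11
  E = 125 − 2·110 − 2·11 = -117
Option 3 (W + 14):
  K = 133
  W = 42 + 14 = 56
  E = 125 − 2·133 − 2·56 = -253
Comparing — Option 1: E=-83, Option 2: E=-117, Option 3: E=-253. Highest is -83 (Option 1).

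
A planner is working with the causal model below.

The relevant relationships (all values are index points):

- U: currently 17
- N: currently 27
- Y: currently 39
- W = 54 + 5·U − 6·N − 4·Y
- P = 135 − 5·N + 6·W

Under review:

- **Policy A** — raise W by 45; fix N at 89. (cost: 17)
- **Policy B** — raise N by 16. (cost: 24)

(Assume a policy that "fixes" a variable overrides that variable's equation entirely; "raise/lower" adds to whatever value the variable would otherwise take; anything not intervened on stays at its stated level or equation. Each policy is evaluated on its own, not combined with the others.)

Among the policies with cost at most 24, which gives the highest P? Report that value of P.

-1730

Policy A (W + 45, N := 89):
  U = 17
  N = 89
  Y = 39
  W = 54 + 5·17 − 6·89 − 4·39 (+45 from intervention) = -506
  P = 135 − 5·89 + 6·(-506) = -3346
Policy B (N + 16):
  U = 17
  N = 27 + 16 = 43
  Y = 39
  W = 54 + 5·17 − 6·43 − 4·39 = -275
  P = 135 − 5·43 + 6·(-275) = -1730
Comparing — Policy A: P=-3346, Policy B: P=-1730. Highest is -1730 (Policy B).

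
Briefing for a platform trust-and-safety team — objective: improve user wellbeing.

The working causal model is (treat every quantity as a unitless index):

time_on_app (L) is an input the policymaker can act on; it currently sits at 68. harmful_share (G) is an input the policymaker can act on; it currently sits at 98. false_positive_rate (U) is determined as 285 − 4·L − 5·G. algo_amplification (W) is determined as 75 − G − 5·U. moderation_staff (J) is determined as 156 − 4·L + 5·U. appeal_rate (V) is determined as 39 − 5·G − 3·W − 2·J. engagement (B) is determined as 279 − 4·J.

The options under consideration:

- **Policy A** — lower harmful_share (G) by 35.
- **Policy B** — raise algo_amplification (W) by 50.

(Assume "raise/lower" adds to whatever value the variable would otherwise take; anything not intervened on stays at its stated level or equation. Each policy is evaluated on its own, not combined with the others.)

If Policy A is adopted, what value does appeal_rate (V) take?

Policy A (G − 35):
  L = 68
  G = 98 − 35 = 63
  U = 285 − 4·68 − 5·63 = -302
  W = 75 − 63 − 5·(-302) = 1522
  J = 156 − 4·68 + 5·(-302) = -1626
  V = 39 − 5·63 − 3·1522 − 2·(-1626) = -1590

-1590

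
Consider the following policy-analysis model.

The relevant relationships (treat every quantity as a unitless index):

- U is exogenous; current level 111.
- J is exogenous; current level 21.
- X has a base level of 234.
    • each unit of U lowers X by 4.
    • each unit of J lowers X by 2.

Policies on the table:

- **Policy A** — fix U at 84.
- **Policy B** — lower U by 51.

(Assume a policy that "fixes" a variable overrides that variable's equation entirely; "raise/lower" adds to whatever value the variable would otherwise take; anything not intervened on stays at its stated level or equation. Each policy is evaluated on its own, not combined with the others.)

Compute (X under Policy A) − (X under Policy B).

Policy A (U := 84):
  U = 84
  J = 21
  X = 234 − 4·84 − 2·21 = -144
Policy B (U − 51):
  U = 111 − 51 = 60
  J = 21
  X = 234 − 4·60 − 2·21 = -48
X: -144 − (-48) = -96

-96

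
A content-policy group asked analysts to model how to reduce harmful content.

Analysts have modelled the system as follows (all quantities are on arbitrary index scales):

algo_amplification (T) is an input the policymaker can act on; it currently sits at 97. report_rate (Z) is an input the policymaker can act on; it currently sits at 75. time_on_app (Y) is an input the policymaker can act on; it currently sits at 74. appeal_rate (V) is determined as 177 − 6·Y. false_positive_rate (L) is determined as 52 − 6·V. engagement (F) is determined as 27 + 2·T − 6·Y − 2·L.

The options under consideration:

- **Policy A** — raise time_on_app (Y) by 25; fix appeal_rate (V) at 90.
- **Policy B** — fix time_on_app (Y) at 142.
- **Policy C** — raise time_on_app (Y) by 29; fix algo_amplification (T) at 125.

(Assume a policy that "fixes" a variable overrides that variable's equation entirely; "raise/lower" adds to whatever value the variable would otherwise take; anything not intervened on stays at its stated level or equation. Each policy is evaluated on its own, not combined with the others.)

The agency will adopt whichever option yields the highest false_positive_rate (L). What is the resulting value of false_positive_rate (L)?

4102

Policy A (Y + 25, V := 90):
  Y = 74 + 25 = 99
  V = 90
  L = 52 − 6·90 = -488
Policy B (Y := 142):
  Y = 142
  V = 177 − 6·142 = -675
  L = 52 − 6·(-675) = 4102
Policy C (Y + 29, T := 125):
  Y = 74 + 29 = 103
  V = 177 − 6·103 = -441
  L = 52 − 6·(-441) = 2698
Comparing — Policy A: L=-488, Policy B: L=4102, Policy C: L=2698. Highest is 4102 (Policy B).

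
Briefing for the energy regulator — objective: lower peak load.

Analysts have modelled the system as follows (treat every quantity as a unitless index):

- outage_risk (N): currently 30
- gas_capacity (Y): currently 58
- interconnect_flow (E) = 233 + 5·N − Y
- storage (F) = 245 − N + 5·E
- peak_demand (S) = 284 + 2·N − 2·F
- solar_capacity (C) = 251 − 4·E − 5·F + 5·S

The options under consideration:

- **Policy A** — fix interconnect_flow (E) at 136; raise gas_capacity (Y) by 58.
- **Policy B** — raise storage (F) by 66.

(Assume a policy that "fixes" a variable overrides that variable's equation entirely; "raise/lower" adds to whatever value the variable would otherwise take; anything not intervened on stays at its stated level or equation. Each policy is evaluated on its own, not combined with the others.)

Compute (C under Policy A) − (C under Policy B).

Policy A (E := 136, Y + 58):
  N = 30
  Y = 58 + 58 = 116
  E = 136
  F = 245 − 30 + 5·136 = 895
  S = 284 + 2·30 − 2·895 = -1446
  C = 251 − 4·136 − 5·895 + 5·(-1446) = -11998
Policy B (F + 66):
  N = 30
  Y = 58
  E = 233 + 5·30 − 58 = 325
  F = 245 − 30 + 5·325 (+66 from intervention) = 1906
  S = 284 + 2·30 − 2·1906 = -3468
  C = 251 − 4·325 − 5·1906 + 5·(-3468) = -27919
C: -11998 − (-27919) = 15921

15921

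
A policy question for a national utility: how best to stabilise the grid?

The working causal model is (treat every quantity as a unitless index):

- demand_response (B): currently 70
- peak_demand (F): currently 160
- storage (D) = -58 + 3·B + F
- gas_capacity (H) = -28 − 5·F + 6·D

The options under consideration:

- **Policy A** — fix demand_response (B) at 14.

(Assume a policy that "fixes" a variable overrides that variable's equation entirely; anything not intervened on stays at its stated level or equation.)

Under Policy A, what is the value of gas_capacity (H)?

36

Policy A (B := 14):
  B = 14
  F = 160
  D = -58 + 3·14 + 160 = 144
  H = -28 − 5·160 + 6·144 = 36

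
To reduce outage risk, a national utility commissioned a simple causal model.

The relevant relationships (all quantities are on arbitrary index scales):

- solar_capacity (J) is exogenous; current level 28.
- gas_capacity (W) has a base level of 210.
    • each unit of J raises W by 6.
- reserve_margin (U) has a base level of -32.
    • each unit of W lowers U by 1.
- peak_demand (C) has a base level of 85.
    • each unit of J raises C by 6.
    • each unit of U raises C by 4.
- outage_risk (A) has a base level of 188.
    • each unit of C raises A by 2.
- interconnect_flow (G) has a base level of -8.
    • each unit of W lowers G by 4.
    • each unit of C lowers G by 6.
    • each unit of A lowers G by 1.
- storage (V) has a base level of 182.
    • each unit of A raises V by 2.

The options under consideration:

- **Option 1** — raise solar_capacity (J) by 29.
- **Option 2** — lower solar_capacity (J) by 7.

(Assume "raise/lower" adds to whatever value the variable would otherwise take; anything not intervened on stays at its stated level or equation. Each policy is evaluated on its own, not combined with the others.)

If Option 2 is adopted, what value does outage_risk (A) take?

-2334

Option 2 (J − 7):
  J = 28 − 7 = 21
  W = 210 + 6·21 = 336
  U = -32 − 336 = -368
  C = 85 + 6·21 + 4·(-368) = -1261
  A = 188 + 2·(-1261) = -2334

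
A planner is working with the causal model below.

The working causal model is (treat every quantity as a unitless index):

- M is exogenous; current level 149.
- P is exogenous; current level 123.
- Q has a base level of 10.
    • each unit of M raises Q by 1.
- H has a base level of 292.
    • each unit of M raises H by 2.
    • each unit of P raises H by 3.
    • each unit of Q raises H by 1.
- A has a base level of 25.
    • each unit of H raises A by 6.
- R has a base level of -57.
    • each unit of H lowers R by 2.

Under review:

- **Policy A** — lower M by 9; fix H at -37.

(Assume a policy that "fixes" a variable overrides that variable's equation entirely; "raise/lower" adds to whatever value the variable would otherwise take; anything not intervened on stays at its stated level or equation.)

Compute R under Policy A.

17

Policy A (M − 9, H := -37):
  M = 149 − 9 = 140
  P = 123
  Q = 10 + 140 = 150
  H = -37
  R = -57 − 2·(-37) = 17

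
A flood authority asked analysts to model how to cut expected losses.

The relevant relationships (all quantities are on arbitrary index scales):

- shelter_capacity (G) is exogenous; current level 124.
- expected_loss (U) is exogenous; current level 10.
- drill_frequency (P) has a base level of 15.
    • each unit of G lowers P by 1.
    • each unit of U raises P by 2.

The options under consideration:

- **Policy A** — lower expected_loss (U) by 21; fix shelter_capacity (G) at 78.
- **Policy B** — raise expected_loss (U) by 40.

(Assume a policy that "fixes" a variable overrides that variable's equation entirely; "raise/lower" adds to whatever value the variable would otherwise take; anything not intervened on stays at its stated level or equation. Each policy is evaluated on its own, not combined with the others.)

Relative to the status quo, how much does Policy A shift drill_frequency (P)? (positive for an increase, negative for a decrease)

4

Baseline:
  G = 124
  U = 10
  P = 15 − 124 + 2·10 = -89
Policy A (U − 21, G := 78):
  G = 78
  U = 10 − 21 = -11
  P = 15 − 78 + 2·(-11) = -85
Change in P: -85 − (-89) = 4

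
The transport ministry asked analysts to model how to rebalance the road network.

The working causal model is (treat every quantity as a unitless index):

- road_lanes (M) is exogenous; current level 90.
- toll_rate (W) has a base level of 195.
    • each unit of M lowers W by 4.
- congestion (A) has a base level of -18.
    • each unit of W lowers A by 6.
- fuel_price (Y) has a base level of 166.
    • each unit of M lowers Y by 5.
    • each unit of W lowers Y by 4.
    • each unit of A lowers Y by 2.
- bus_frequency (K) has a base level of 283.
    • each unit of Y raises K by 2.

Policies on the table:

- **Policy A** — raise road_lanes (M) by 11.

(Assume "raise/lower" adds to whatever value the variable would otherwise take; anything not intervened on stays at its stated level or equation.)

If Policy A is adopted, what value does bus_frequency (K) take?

Policy A (M + 11):
  M = 90 + 11 = 101
  W = 195 − 4·101 = -209
  A = -18 − 6·(-209) = 1236
  Y = 166 − 5·101 − 4·(-209) − 2·1236 = -1975
  K = 283 + 2·(-1975) = -3667

-3667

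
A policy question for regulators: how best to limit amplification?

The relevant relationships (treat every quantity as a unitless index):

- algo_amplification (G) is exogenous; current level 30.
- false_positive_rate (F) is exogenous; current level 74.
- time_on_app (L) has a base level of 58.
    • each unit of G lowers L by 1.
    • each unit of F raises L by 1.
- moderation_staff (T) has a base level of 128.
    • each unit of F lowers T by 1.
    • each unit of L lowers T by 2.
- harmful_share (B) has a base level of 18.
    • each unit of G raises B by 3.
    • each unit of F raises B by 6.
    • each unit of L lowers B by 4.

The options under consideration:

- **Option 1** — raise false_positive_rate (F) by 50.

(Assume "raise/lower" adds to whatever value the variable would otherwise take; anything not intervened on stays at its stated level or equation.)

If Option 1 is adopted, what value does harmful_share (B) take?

244

Option 1 (F + 50):
  G = 30
  F = 74 + 50 = 124
  L = 58 − 30 + 124 = 152
  B = 18 + 3·30 + 6·124 − 4·152 = 244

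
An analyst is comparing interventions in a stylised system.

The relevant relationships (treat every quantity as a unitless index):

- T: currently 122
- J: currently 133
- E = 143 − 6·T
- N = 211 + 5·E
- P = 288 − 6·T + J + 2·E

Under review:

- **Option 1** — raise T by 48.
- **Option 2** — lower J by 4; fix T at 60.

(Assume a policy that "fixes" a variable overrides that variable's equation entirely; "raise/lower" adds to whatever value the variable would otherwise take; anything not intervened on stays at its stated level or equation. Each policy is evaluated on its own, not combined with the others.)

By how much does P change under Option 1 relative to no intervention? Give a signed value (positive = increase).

Baseline:
  T = 122
  J = 133
  E = 143 − 6·122 = -589
  P = 288 − 6·122 + 133 + 2·(-589) = -1489
Option 1 (T + 48):
  T = 122 + 48 = 170
  J = 133
  E = 143 − 6·170 = -877
  P = 288 − 6·170 + 133 + 2·(-877) = -2353
Change in P: -2353 − (-1489) = -864

-864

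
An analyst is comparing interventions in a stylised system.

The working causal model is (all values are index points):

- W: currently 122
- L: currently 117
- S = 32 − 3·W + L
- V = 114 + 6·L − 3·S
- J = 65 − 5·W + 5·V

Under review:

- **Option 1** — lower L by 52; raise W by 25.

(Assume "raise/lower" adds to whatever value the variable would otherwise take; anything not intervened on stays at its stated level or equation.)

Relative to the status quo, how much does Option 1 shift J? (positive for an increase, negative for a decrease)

220

Baseline:
  W = 122
  L = 117
  S = 32 − 3·122 + 117 = -217
  V = 114 + 6·117 − 3·(-217) = 1467
  J = 65 − 5·122 + 5·1467 = 6790
Option 1 (L − 52, W + 25):
  W = 122 + 25 = 147
  L = 117 − 52 = 65
  S = 32 − 3·147 + 65 = -344
  V = 114 + 6·65 − 3·(-344) = 1536
  J = 65 − 5·147 + 5·1536 = 7010
Change in J: 7010 − 6790 = 220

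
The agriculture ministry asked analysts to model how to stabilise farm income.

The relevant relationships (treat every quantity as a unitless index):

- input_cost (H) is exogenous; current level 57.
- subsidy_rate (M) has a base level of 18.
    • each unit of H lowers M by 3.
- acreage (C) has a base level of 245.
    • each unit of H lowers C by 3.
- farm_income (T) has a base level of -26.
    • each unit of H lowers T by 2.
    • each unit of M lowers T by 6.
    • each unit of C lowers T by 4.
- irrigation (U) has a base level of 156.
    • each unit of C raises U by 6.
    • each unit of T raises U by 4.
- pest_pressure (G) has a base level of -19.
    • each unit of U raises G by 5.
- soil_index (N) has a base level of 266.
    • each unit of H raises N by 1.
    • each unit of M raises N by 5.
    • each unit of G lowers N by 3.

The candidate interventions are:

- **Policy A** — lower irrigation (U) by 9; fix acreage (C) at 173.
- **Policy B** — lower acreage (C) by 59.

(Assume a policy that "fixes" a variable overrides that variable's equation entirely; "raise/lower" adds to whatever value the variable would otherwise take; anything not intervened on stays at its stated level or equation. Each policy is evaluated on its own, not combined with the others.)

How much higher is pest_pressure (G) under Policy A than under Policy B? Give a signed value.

-7945

Policy A (U − 9, C := 173):
  H = 57
  M = 18 − 3·57 = -153
  C = 173
  T = -26 − 2·57 − 6·(-153) − 4·173 = 86
  U = 156 + 6·173 + 4·86 (−9 from intervention) = 1529
  G = -19 + 5·1529 = 7626
Policy B (C − 59):
  H = 57
  M = 18 − 3·57 = -153
  C = 245 − 3·57 (−59 from intervention) = 15
  T = -26 − 2·57 − 6·(-153) − 4·15 = 718
  U = 156 + 6·15 + 4·718 = 3118
  G = -19 + 5·3118 = 15571
G: 7626 − 15571 = -7945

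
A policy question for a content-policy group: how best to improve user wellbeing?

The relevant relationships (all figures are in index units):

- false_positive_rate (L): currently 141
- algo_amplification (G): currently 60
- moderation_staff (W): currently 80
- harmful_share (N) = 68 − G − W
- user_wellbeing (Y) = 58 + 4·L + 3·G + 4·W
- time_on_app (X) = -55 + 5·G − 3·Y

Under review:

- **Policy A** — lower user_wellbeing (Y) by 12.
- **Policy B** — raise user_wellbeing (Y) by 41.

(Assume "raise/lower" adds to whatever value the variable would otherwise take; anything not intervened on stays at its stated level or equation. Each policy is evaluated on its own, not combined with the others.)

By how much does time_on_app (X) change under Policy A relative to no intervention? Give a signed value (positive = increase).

36

Baseline:
  L = 141
  G = 60
  W = 80
  Y = 58 + 4·141 + 3·60 + 4·80 = 1122
  X = -55 + 5·60 − 3·1122 = -3121
Policy A (Y − 12):
  L = 141
  G = 60
  W = 80
  Y = 58 + 4·141 + 3·60 + 4·80 (−12 from intervention) = 1110
  X = -55 + 5·60 − 3·1110 = -3085
Change in X: -3085 − (-3121) = 36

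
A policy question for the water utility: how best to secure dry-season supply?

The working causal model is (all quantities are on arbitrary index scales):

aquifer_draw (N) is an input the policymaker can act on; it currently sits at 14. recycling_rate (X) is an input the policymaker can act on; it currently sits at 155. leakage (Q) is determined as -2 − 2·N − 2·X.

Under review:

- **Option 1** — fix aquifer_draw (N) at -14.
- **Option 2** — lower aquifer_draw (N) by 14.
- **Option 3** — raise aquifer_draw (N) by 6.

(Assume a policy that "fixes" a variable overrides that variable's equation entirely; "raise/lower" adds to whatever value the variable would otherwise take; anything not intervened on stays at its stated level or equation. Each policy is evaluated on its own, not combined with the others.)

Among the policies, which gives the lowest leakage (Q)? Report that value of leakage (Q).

Option 1 (N := -14):
  N = -14
  X = 155
  Q = -2 − 2·(-14) − 2·155 = -284
Option 2 (N − 14):
  N = 14 − 14 = 0
  X = 155
  Q = -2 − 2·0 − 2·155 = -312
Option 3 (N + 6):
  N = 14 + 6 = 20
  X = 155
  Q = -2 − 2·20 − 2·155 = -352
Comparing — Option 1: Q=-284, Option 2: Q=-312, Option 3: Q=-352. Lowest is -352 (Option 3).

-352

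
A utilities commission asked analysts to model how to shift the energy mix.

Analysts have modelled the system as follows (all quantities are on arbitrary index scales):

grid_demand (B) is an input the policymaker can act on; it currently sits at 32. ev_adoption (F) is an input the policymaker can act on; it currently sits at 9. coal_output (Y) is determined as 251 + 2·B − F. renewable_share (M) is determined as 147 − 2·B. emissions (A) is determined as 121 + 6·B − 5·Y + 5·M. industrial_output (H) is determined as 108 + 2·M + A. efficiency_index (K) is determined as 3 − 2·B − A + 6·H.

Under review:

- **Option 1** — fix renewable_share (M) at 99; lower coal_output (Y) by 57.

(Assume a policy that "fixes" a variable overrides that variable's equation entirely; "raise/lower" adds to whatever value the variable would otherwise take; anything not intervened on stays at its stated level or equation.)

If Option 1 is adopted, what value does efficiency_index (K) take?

Option 1 (M := 99, Y − 57):
  B = 32
  F = 9
  Y = 251 + 2·32 − 9 (−57 from intervention) = 249
  M = 99
  A = 121 + 6·32 − 5·249 + 5·99 = -437
  H = 108 + 2·99 + (-437) = -131
  K = 3 − 2·32 − (-437) + 6·(-131) = -410

-410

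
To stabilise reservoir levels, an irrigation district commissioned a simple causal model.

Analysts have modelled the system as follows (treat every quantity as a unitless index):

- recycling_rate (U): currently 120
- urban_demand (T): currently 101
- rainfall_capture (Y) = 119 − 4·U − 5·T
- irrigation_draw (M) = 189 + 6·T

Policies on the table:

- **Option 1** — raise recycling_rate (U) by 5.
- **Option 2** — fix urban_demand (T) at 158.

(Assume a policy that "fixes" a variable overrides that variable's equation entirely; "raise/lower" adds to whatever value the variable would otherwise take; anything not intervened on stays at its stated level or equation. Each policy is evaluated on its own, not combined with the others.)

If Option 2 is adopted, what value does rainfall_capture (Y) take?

Option 2 (T := 158):
  U = 120
  T = 158
  Y = 119 − 4·120 − 5·158 = -1151

-1151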